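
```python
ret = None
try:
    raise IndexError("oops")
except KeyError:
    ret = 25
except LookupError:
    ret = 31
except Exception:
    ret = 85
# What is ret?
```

Step-by-step execution trace:
1. `raise IndexError(...)` raises IndexError.
2. `except KeyError` does not match (IndexError is not a subclass of KeyError); skipped.
3. `except LookupError` matches (IndexError is a subclass of LookupError) → ret = 31.
4. `except Exception` is not reached.
Result: 31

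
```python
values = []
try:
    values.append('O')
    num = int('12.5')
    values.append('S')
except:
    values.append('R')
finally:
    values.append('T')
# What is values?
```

Step-by-step execution trace:
1. try: `values.append('O')` → values = ['O'].
2. `num = int('12.5')` raises ValueError; `values.append('S')` is not reached.
3. bare `except` matches → `values.append('R')` → values = ['O', 'R'].
4. finally always runs: `values.append('T')` → values = ['O', 'R', 'T'].
Result: ['O', 'R', 'T']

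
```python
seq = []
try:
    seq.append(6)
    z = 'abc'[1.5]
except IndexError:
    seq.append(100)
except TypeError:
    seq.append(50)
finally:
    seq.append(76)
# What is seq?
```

Step-by-step execution trace:
1. try: `seq.append(6)` → seq = [6].
2. `z = 'abc'[1.5]` raises TypeError.
3. `except IndexError` does not match TypeError; skipped.
4. `except TypeError` matches → `seq.append(50)` → seq = [6, 50].
5. finally always runs: `seq.append(76)` → seq = [6, 50, 76].
Result: [6, 50, 76]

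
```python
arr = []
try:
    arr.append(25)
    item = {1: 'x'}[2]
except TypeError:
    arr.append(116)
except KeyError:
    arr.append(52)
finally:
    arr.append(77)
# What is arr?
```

Step-by-step execution trace:
1. try: `arr.append(25)` → arr = [25].
2. `item = {1: 'x'}[2]` raises KeyError.
3. `except TypeError` does not match KeyError; skipped.
4. `except KeyError` matches → `arr.append(52)` → arr = [25, 52].
5. finally always runs: `arr.append(77)` → arr = [25, 52, 77].
Result: [25, 52, 77]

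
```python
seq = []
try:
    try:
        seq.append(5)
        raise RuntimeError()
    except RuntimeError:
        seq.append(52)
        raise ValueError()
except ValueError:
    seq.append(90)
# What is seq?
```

Step-by-step execution trace:
1. Inner try: `seq.append(5)` → seq = [5].
2. `raise RuntimeError()` raises RuntimeError.
3. Inner `except RuntimeError` matches → `seq.append(52)` → seq = [5, 52].
4. `raise ValueError()` raises ValueError; propagates to outer try.
5. Outer `except ValueError` matches → `seq.append(90)` → seq = [5, 52, 90].
Result: [5, 52, 90]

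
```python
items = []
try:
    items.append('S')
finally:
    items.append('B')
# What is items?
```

Step-by-step execution trace:
1. try: `items.append('S')` → items = ['S'].
2. The try body completes without raising.
3. finally always runs: `items.append('B')` → items = ['S', 'B'].
Result: ['S', 'B']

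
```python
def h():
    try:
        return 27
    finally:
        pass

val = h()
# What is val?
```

Step-by-step execution trace:
1. `h()` enters try: `return 27` sets pending return value 27.
2. Before returning, `finally: pass` runs (no effect).
3. h() returns 27 → val = 27.
Result: 27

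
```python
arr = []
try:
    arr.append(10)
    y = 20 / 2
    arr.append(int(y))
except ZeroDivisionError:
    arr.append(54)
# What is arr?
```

Step-by-step execution trace:
1. try: `arr.append(10)` → arr = [10].
2. `y = 20 / 2` → y = 10.0. No exception raised.
3. `arr.append(int(y))` → arr = [10, 10].
4. `except ZeroDivisionError` is skipped (no exception was raised).
Result: [10, 10]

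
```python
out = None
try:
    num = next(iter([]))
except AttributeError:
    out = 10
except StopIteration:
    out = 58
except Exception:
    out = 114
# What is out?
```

Step-by-step execution trace:
1. `num = next(iter([]))` raises StopIteration.
2. `except AttributeError` does not match StopIteration; skipped.
3. `except StopIteration` matches → out = 58.
4. Remaining except clauses are skipped.
Result: 58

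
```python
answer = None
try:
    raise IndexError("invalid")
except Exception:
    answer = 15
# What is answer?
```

Step-by-step execution trace:
1. `raise IndexError(...)` raises IndexError.
2. `except Exception` matches (IndexError is a subclass of Exception) → answer = 15.
Result: 15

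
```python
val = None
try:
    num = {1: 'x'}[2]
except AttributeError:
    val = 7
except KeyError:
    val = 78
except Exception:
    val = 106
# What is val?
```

Step-by-step execution trace:
1. `num = {1: 'x'}[2]` raises KeyError.
2. `except AttributeError` does not match KeyError; skipped.
3. `except KeyError` matches → val = 78.
4. Remaining except clauses are skipped.
Result: 78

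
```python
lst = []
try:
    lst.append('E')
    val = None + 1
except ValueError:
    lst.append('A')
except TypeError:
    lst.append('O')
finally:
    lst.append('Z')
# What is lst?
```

Step-by-step execution trace:
1. try: `lst.append('E')` → lst = ['E'].
2. `val = None + 1` raises TypeError.
3. `except ValueError` does not match TypeError; skipped.
4. `except TypeError` matches → `lst.append('O')` → lst = ['E', 'O'].
5. finally always runs: `lst.append('Z')` → lst = ['E', 'O', 'Z'].
Result: ['E', 'O', 'Z']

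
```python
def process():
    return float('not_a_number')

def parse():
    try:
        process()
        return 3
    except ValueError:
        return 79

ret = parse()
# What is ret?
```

Step-by-step execution trace:
1. `parse()` calls `process()`.
2. `process()` evaluates `float('not_a_number')`, which raises ValueError; it propagates to the caller.
3. `return 3` is not reached.
4. `except ValueError` in parse matches → returns 79.
5. ret = 79.
Result: 79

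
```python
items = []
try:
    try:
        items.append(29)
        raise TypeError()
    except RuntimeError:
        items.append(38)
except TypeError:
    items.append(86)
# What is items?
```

Step-by-step execution trace:
1. Inner try: `items.append(29)` → items = [29].
2. `raise TypeError()` raises TypeError.
3. Inner `except RuntimeError` does not match TypeError; exception propagates to outer try.
4. Outer `except TypeError` matches → `items.append(86)` → items = [29, 86].
Result: [29, 86]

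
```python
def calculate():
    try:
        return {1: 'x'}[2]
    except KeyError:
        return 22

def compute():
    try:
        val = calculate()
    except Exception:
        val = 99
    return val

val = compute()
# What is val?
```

Step-by-step execution trace:
1. `compute()` calls `calculate()`.
2. In calculate: `{1: 'x'}[2]` raises KeyError; `except KeyError` catches it → returns 22.
3. In compute: `val = calculate()` → val = 22. No exception reaches compute.
4. `except Exception` is skipped; compute returns 22.
5. val = 22.
Result: 22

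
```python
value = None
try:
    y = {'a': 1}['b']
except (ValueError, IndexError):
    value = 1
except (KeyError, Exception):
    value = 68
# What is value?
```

Step-by-step execution trace:
1. `y = {'a': 1}['b']` raises KeyError.
2. `except (ValueError, IndexError)` does not match KeyError; skipped.
3. `except (KeyError, Exception)` matches (KeyError is in the tuple) → value = 68.
Result: 68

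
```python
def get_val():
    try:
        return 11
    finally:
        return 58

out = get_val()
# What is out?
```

Step-by-step execution trace:
1. `get_val()` enters try: `return 11` sets pending return value 11.
2. Before returning, `finally: return 58` runs and overrides the pending return.
3. get_val() returns 58 → out = 58.
Result: 58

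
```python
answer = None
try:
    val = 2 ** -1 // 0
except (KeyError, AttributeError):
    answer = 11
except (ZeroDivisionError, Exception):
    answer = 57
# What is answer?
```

Step-by-step execution trace:
1. `val = 2 ** -1 // 0` raises ZeroDivisionError.
2. `except (KeyError, AttributeError)` does not match ZeroDivisionError; skipped.
3. `except (ZeroDivisionError, Exception)` matches (ZeroDivisionError is in the tuple) → answer = 57.
Result: 57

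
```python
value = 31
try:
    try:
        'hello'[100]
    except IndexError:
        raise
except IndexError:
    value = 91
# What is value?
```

Step-by-step execution trace:
1. Inner try: `'hello'[100]` raises IndexError.
2. Inner `except IndexError` matches; bare `raise` re-raises the same IndexError.
3. Outer `except IndexError` matches → value = 91.
Result: 91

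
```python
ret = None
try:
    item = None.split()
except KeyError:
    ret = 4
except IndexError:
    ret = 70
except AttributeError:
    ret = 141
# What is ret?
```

Step-by-step execution trace:
1. `item = None.split()` raises AttributeError.
2. `except KeyError` does not match AttributeError; skipped.
3. `except IndexError` does not match AttributeError; skipped.
4. `except AttributeError` matches → ret = 141.
Result: 141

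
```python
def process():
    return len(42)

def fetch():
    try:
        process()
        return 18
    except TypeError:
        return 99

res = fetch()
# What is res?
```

Step-by-step execution trace:
1. `fetch()` calls `process()`.
2. `process()` evaluates `len(42)`, which raises TypeError; it propagates to the caller.
3. `return 18` is not reached.
4. `except TypeError` in fetch matches → returns 99.
5. res = 99.
Result: 99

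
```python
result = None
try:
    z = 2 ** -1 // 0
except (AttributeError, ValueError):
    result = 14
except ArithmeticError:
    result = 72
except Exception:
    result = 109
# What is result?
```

Step-by-step execution trace:
1. `z = 2 ** -1 // 0` raises ZeroDivisionError.
2. `except (AttributeError, ValueError)` does not match ZeroDivisionError; skipped.
3. `except ArithmeticError` matches (ZeroDivisionError is a subclass of ArithmeticError) → result = 72.
4. `except Exception` is not reached.
Result: 72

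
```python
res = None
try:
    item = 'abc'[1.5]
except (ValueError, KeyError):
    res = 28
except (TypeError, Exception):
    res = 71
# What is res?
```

Step-by-step execution trace:
1. `item = 'abc'[1.5]` raises TypeError.
2. `except (ValueError, KeyError)` does not match TypeError; skipped.
3. `except (TypeError, Exception)` matches (TypeError is in the tuple) → res = 71.
Result: 71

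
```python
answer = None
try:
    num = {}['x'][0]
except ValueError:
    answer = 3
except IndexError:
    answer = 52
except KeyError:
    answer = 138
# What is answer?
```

Step-by-step execution trace:
1. `num = {}['x'][0]` raises KeyError.
2. `except ValueError` does not match KeyError; skipped.
3. `except IndexError` does not match KeyError; skipped.
4. `except KeyError` matches → answer = 138.
Result: 138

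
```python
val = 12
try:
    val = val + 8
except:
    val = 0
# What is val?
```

Step-by-step execution trace:
1. val starts at 12.
2. try: `val = val + 8` → val = 20. No exception raised.
3. `except` is skipped.
Result: 20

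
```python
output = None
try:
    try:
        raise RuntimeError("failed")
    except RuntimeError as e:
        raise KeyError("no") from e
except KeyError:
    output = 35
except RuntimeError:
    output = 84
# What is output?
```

Step-by-step execution trace:
1. Inner try raises RuntimeError; inner `except RuntimeError as e` catches it.
2. `raise KeyError(...) from e` raises KeyError (RuntimeError is attached as __cause__, but only KeyError is active).
3. Outer `except KeyError` matches → output = 35.
4. `except RuntimeError` is not reached.
Result: 35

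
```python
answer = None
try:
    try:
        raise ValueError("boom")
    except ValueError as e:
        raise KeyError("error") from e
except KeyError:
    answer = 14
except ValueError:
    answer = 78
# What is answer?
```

Step-by-step execution trace:
1. Inner try raises ValueError; inner `except ValueError as e` catches it.
2. `raise KeyError(...) from e` raises KeyError (ValueError is attached as __cause__, but only KeyError is active).
3. Outer `except KeyError` matches → answer = 14.
4. `except ValueError` is not reached.
Result: 14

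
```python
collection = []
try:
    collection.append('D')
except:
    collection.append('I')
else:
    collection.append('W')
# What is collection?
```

Step-by-step execution trace:
1. try: `collection.append('D')` → collection = ['D']. No exception raised.
2. `except` is skipped.
3. `else` runs (try completed without exception): `collection.append('W')` → collection = ['D', 'W'].
Result: ['D', 'W']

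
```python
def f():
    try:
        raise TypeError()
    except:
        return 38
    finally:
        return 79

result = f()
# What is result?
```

Step-by-step execution trace:
1. `f()` enters try: `raise TypeError()` raises TypeError.
2. bare `except` matches → `return 38` sets pending return value 38.
3. Before returning, `finally: return 79` runs and overrides the pending return.
4. f() returns 79 → result = 79.
Result: 79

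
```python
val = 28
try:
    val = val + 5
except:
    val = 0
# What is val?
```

Step-by-step execution trace:
1. val starts at 28.
2. try: `val = val + 5` → val = 33. No exception raised.
3. `except` is skipped.
Result: 33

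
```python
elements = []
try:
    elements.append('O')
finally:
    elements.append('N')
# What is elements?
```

Step-by-step execution trace:
1. try: `elements.append('O')` → elements = ['O'].
2. The try body completes without raising.
3. finally always runs: `elements.append('N')` → elements = ['O', 'N'].
Result: ['O', 'N']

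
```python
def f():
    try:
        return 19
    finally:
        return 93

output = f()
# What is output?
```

Step-by-step execution trace:
1. `f()` enters try: `return 19` sets pending return value 19.
2. Before returning, `finally: return 93` runs and overrides the pending return.
3. f() returns 93 → output = 93.
Result: 93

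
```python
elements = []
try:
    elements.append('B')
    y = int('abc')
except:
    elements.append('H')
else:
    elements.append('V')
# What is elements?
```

Step-by-step execution trace:
1. try: `elements.append('B')` → elements = ['B'].
2. `y = int('abc')` raises ValueError.
3. bare `except` matches → `elements.append('H')` → elements = ['B', 'H'].
4. `else` is skipped (an exception was raised).
Result: ['B', 'H']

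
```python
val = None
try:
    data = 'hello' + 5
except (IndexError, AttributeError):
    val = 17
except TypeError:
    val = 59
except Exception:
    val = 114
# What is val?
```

Step-by-step execution trace:
1. `data = 'hello' + 5` raises TypeError.
2. `except (IndexError, AttributeError)` does not match TypeError; skipped.
3. `except TypeError` matches (exact type match) → val = 59.
4. `except Exception` is not reached.
Result: 59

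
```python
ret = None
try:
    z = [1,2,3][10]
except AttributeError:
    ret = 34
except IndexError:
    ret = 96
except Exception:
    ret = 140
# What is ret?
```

Step-by-step execution trace:
1. `z = [1,2,3][10]` raises IndexError.
2. `except AttributeError` does not match IndexError; skipped.
3. `except IndexError` matches → ret = 96.
4. Remaining except clauses are skipped.
Result: 96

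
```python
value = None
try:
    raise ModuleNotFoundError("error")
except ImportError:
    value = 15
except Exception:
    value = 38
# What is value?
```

Step-by-step execution trace:
1. `raise ModuleNotFoundError(...)` raises ModuleNotFoundError.
2. `except ImportError` matches (ModuleNotFoundError is a subclass of ImportError) → value = 15.
3. `except Exception` is not reached.
Result: 15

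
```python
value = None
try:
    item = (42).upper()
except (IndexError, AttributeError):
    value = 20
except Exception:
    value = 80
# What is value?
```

Step-by-step execution trace:
1. `item = (42).upper()` raises AttributeError.
2. `except (IndexError, AttributeError)` matches (AttributeError is in the tuple) → value = 20.
3. `except Exception` is not reached.
Result: 20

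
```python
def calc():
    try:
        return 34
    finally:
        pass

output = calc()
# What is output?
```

Step-by-step execution trace:
1. `calc()` enters try: `return 34` sets pending return value 34.
2. Before returning, `finally: pass` runs (no effect).
3. calc() returns 34 → output = 34.
Result: 34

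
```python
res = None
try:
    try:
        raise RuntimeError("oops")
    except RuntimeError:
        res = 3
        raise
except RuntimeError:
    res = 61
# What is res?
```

Step-by-step execution trace:
1. Inner try: `raise RuntimeError("oops")` raises RuntimeError.
2. Inner `except RuntimeError` matches → res = 3.
3. bare `raise` re-raises the same RuntimeError.
4. Outer `except RuntimeError` matches → res = 61.
Result: 61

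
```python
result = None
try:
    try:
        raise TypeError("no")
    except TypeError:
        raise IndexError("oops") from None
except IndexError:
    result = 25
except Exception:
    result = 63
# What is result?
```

Step-by-step execution trace:
1. Inner try raises TypeError; inner `except TypeError` catches it.
2. `raise IndexError(...) from None` raises IndexError (from None suppresses __context__, but the active exception is still IndexError).
3. Outer `except IndexError` matches → result = 25.
4. `except Exception` is not reached.
Result: 25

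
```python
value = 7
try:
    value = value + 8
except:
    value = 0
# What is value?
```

Step-by-step execution trace:
1. value starts at 7.
2. try: `value = value + 8` → value = 15. No exception raised.
3. `except` is skipped.
Result: 15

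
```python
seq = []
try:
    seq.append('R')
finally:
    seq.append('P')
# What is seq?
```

Step-by-step execution trace:
1. try: `seq.append('R')` → seq = ['R'].
2. The try body completes without raising.
3. finally always runs: `seq.append('P')` → seq = ['R', 'P'].
Result: ['R', 'P']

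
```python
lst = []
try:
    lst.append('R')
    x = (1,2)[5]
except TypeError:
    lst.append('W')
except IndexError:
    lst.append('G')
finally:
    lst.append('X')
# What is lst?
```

Step-by-step execution trace:
1. try: `lst.append('R')` → lst = ['R'].
2. `x = (1,2)[5]` raises IndexError.
3. `except TypeError` does not match IndexError; skipped.
4. `except IndexError` matches → `lst.append('G')` → lst = ['R', 'G'].
5. finally always runs: `lst.append('X')` → lst = ['R', 'G', 'X'].
Result: ['R', 'G', 'X']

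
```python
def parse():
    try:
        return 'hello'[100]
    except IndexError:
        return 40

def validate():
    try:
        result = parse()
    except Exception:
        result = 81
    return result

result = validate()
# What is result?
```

Step-by-step execution trace:
1. `validate()` calls `parse()`.
2. In parse: `'hello'[100]` raises IndexError; `except IndexError` catches it → returns 40.
3. In validate: `result = parse()` → result = 40. No exception reaches validate.
4. `except Exception` is skipped; validate returns 40.
5. result = 40.
Result: 40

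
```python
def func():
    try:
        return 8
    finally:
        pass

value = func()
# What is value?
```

Step-by-step execution trace:
1. `func()` enters try: `return 8` sets pending return value 8.
2. Before returning, `finally: pass` runs (no effect).
3. func() returns 8 → value = 8.
Result: 8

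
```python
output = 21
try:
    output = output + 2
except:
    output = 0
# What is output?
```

Step-by-step execution trace:
1. output starts at 21.
2. try: `output = output + 2` → output = 23. No exception raised.
3. `except` is skipped.
Result: 23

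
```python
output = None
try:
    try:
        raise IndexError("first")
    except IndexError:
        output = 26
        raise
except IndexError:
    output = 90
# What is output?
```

Step-by-step execution trace:
1. Inner try: `raise IndexError("first")` raises IndexError.
2. Inner `except IndexError` matches → output = 26.
3. bare `raise` re-raises the same IndexError.
4. Outer `except IndexError` matches → output = 90.
Result: 90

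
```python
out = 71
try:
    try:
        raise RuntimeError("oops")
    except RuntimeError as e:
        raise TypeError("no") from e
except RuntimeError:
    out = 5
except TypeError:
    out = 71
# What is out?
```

Step-by-step execution trace:
1. Inner try raises RuntimeError; inner `except RuntimeError as e` catches it.
2. `raise TypeError(...) from e` raises TypeError (RuntimeError is attached as __cause__, but only TypeError is active).
3. Outer `except RuntimeError` does not match TypeError; skipped.
4. Outer `except TypeError` matches → out = 71.
Result: 71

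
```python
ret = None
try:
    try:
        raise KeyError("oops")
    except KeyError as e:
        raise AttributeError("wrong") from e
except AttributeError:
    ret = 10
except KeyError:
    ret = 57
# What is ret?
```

Step-by-step execution trace:
1. Inner try raises KeyError; inner `except KeyError as e` catches it.
2. `raise AttributeError(...) from e` raises AttributeError (KeyError is attached as __cause__, but only AttributeError is active).
3. Outer `except AttributeError` matches → ret = 10.
4. `except KeyError` is not reached.
Result: 10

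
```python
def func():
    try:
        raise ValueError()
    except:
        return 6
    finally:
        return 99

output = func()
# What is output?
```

Step-by-step execution trace:
1. `func()` enters try: `raise ValueError()` raises ValueError.
2. bare `except` matches → `return 6` sets pending return value 6.
3. Before returning, `finally: return 99` runs and overrides the pending return.
4. func() returns 99 → output = 99.
Result: 99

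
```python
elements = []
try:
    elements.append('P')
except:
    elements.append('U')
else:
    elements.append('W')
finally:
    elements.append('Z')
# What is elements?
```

Step-by-step execution trace:
1. try: `elements.append('P')` → elements = ['P']. No exception raised.
2. `except` is skipped.
3. `else` runs: `elements.append('W')` → elements = ['P', 'W'].
4. `finally` always runs: `elements.append('Z')` → elements = ['P', 'W', 'Z'].
Result: ['P', 'W', 'Z']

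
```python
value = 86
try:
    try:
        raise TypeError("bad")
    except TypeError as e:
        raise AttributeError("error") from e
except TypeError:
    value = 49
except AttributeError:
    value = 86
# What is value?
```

Step-by-step execution trace:
1. Inner try raises TypeError; inner `except TypeError as e` catches it.
2. `raise AttributeError(...) from e` raises AttributeError (TypeError is attached as __cause__, but only AttributeError is active).
3. Outer `except TypeError` does not match AttributeError; skipped.
4. Outer `except AttributeError` matches → value = 86.
Result: 86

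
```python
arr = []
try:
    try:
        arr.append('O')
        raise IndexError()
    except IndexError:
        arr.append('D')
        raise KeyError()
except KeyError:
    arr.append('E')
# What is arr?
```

Step-by-step execution trace:
1. Inner try: `arr.append('O')` → arr = ['O'].
2. `raise IndexError()` raises IndexError.
3. Inner `except IndexError` matches → `arr.append('D')` → arr = ['O', 'D'].
4. `raise KeyError()` raises KeyError; propagates to outer try.
5. Outer `except KeyError` matches → `arr.append('E')` → arr = ['O', 'D', 'E'].
Result: ['O', 'D', 'E']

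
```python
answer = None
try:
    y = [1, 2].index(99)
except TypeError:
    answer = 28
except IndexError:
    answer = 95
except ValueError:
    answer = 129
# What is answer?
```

Step-by-step execution trace:
1. `y = [1, 2].index(99)` raises ValueError.
2. `except TypeError` does not match ValueError; skipped.
3. `except IndexError` does not match ValueError; skipped.
4. `except ValueError` matches → answer = 129.
Result: 129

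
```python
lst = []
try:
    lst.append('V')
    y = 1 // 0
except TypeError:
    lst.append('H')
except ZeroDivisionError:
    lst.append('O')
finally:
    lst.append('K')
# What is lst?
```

Step-by-step execution trace:
1. try: `lst.append('V')` → lst = ['V'].
2. `y = 1 // 0` raises ZeroDivisionError.
3. `except TypeError` does not match ZeroDivisionError; skipped.
4. `except ZeroDivisionError` matches → `lst.append('O')` → lst = ['V', 'O'].
5. finally always runs: `lst.append('K')` → lst = ['V', 'O', 'K'].
Result: ['V', 'O', 'K']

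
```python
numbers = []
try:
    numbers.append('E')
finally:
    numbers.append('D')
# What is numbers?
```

Step-by-step execution trace:
1. try: `numbers.append('E')` → numbers = ['E'].
2. The try body completes without raising.
3. finally always runs: `numbers.append('D')` → numbers = ['E', 'D'].
Result: ['E', 'D']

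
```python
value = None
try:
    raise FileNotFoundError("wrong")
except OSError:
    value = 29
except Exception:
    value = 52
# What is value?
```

Step-by-step execution trace:
1. `raise FileNotFoundError(...)` raises FileNotFoundError.
2. `except OSError` matches (FileNotFoundError is a subclass of OSError) → value = 29.
3. `except Exception` is not reached.
Result: 29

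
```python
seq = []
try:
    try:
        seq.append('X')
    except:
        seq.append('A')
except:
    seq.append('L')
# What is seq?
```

Step-by-step execution trace:
1. Inner try: `seq.append('X')` → seq = ['X']. No exception raised.
2. Inner `except` is skipped.
3. Inner try completes normally; outer `except` is skipped.
Result: ['X']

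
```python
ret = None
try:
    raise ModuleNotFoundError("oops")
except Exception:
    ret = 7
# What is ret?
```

Step-by-step execution trace:
1. `raise ModuleNotFoundError(...)` raises ModuleNotFoundError.
2. `except Exception` matches (ModuleNotFoundError is a subclass of Exception) → ret = 7.
Result: 7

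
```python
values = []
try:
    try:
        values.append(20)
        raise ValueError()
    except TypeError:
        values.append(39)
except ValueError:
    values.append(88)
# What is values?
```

Step-by-step execution trace:
1. Inner try: `values.append(20)` → values = [20].
2. `raise ValueError()` raises ValueError.
3. Inner `except TypeError` does not match ValueError; exception propagates to outer try.
4. Outer `except ValueError` matches → `values.append(88)` → values = [20, 88].
Result: [20, 88]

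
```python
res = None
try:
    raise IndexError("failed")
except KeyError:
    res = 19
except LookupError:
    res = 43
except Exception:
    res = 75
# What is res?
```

Step-by-step execution trace:
1. `raise IndexError(...)` raises IndexError.
2. `except KeyError` does not match (IndexError is not a subclass of KeyError); skipped.
3. `except LookupError` matches (IndexError is a subclass of LookupError) → res = 43.
4. `except Exception` is not reached.
Result: 43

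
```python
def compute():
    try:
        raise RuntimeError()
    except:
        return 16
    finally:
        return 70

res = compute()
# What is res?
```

Step-by-step execution trace:
1. `compute()` enters try: `raise RuntimeError()` raises RuntimeError.
2. bare `except` matches → `return 16` sets pending return value 16.
3. Before returning, `finally: return 70` runs and overrides the pending return.
4. compute() returns 70 → res = 70.
Result: 70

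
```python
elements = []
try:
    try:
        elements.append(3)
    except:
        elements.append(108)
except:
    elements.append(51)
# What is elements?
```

Step-by-step execution trace:
1. Inner try: `elements.append(3)` → elements = [3]. No exception raised.
2. Inner `except` is skipped.
3. Inner try completes normally; outer `except` is skipped.
Result: [3]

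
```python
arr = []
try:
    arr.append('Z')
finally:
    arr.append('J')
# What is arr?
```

Step-by-step execution trace:
1. try: `arr.append('Z')` → arr = ['Z'].
2. The try body completes without raising.
3. finally always runs: `arr.append('J')` → arr = ['Z', 'J'].
Result: ['Z', 'J']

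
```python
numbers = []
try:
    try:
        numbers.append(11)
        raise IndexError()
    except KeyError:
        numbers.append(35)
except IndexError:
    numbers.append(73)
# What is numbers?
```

Step-by-step execution trace:
1. Inner try: `numbers.append(11)` → numbers = [11].
2. `raise IndexError()` raises IndexError.
3. Inner `except KeyError` does not match IndexError; exception propagates to outer try.
4. Outer `except IndexError` matches → `numbers.append(73)` → numbers = [11, 73].
Result: [11, 73]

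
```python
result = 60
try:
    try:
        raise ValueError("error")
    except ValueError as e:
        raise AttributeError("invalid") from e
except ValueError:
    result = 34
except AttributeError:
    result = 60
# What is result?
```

Step-by-step execution trace:
1. Inner try raises ValueError; inner `except ValueError as e` catches it.
2. `raise AttributeError(...) from e` raises AttributeError (ValueError is attached as __cause__, but only AttributeError is active).
3. Outer `except ValueError` does not match AttributeError; skipped.
4. Outer `except AttributeError` matches → result = 60.
Result: 60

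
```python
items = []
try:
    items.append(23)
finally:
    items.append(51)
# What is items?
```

Step-by-step execution trace:
1. try: `items.append(23)` → items = [23].
2. The try body completes without raising.
3. finally always runs: `items.append(51)` → items = [23, 51].
Result: [23, 51]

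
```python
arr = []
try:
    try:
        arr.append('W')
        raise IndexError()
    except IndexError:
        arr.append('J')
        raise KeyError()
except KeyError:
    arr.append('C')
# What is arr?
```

Step-by-step execution trace:
1. Inner try: `arr.append('W')` → arr = ['W'].
2. `raise IndexError()` raises IndexError.
3. Inner `except IndexError` matches → `arr.append('J')` → arr = ['W', 'J'].
4. `raise KeyError()` raises KeyError; propagates to outer try.
5. Outer `except KeyError` matches → `arr.append('C')` → arr = ['W', 'J', 'C'].
Result: ['W', 'J', 'C']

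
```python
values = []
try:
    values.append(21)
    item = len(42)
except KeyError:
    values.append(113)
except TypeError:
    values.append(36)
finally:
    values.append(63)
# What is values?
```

Step-by-step execution trace:
1. try: `values.append(21)` → values = [21].
2. `item = len(42)` raises TypeError.
3. `except KeyError` does not match TypeError; skipped.
4. `except TypeError` matches → `values.append(36)` → values = [21, 36].
5. finally always runs: `values.append(63)` → values = [21, 36, 63].
Result: [21, 36, 63]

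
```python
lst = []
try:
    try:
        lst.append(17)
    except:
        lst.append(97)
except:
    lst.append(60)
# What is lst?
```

Step-by-step execution trace:
1. Inner try: `lst.append(17)` → lst = [17]. No exception raised.
2. Inner `except` is skipped.
3. Inner try completes normally; outer `except` is skipped.
Result: [17]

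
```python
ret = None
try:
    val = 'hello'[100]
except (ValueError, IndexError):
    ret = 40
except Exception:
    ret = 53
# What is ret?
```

Step-by-step execution trace:
1. `val = 'hello'[100]` raises IndexError.
2. `except (ValueError, IndexError)` matches (IndexError is in the tuple) → ret = 40.
3. `except Exception` is not reached.
Result: 40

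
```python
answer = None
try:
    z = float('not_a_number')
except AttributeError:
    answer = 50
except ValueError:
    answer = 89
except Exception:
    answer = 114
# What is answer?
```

Step-by-step execution trace:
1. `z = float('not_a_number')` raises ValueError.
2. `except AttributeError` does not match ValueError; skipped.
3. `except ValueError` matches → answer = 89.
4. Remaining except clauses are skipped.
Result: 89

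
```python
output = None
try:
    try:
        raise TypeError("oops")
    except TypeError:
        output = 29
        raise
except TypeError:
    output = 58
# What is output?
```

Step-by-step execution trace:
1. Inner try: `raise TypeError("oops")` raises TypeError.
2. Inner `except TypeError` matches → output = 29.
3. bare `raise` re-raises the same TypeError.
4. Outer `except TypeError` matches → output = 58.
Result: 58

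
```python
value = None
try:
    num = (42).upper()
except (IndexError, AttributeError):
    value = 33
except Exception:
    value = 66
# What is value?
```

Step-by-step execution trace:
1. `num = (42).upper()` raises AttributeError.
2. `except (IndexError, AttributeError)` matches (AttributeError is in the tuple) → value = 33.
3. `except Exception` is not reached.
Result: 33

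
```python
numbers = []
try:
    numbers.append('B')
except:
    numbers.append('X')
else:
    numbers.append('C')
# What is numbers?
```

Step-by-step execution trace:
1. try: `numbers.append('B')` → numbers = ['B']. No exception raised.
2. `except` is skipped.
3. `else` runs (try completed without exception): `numbers.append('C')` → numbers = ['B', 'C'].
Result: ['B', 'C']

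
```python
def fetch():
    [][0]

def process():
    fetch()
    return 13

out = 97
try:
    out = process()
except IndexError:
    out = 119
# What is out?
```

Step-by-step execution trace:
1. out starts at 97.
2. try: `process()` calls `fetch()`.
3. `fetch()` evaluates `[][0]`, which raises IndexError; it propagates through process (uncaught).
4. `return 13` in process is not reached; the assignment to out does not complete.
5. `except IndexError` matches → out = 119.
Result: 119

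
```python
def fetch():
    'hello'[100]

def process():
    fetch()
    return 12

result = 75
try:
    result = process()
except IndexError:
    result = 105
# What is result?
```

Step-by-step execution trace:
1. result starts at 75.
2. try: `process()` calls `fetch()`.
3. `fetch()` evaluates `'hello'[100]`, which raises IndexError; it propagates through process (uncaught).
4. `return 12` in process is not reached; the assignment to result does not complete.
5. `except IndexError` matches → result = 105.
Result: 105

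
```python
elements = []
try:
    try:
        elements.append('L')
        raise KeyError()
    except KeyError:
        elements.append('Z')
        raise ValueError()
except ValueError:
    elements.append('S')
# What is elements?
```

Step-by-step execution trace:
1. Inner try: `elements.append('L')` → elements = ['L'].
2. `raise KeyError()` raises KeyError.
3. Inner `except KeyError` matches → `elements.append('Z')` → elements = ['L', 'Z'].
4. `raise ValueError()` raises ValueError; propagates to outer try.
5. Outer `except ValueError` matches → `elements.append('S')` → elements = ['L', 'Z', 'S'].
Result: ['L', 'Z', 'S']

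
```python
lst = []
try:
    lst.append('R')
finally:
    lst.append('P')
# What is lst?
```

Step-by-step execution trace:
1. try: `lst.append('R')` → lst = ['R'].
2. The try body completes without raising.
3. finally always runs: `lst.append('P')` → lst = ['R', 'P'].
Result: ['R', 'P']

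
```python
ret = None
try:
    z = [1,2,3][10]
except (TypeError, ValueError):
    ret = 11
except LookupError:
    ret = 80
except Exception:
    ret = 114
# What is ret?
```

Step-by-step execution trace:
1. `z = [1,2,3][10]` raises IndexError.
2. `except (TypeError, ValueError)` does not match IndexError; skipped.
3. `except LookupError` matches (IndexError is a subclass of LookupError) → ret = 80.
4. `except Exception` is not reached.
Result: 80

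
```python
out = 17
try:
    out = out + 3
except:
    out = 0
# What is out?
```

Step-by-step execution trace:
1. out starts at 17.
2. try: `out = out + 3` → out = 20. No exception raised.
3. `except` is skipped.
Result: 20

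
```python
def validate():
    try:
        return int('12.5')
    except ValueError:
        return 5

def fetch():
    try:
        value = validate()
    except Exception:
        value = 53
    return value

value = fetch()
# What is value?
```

Step-by-step execution trace:
1. `fetch()` calls `validate()`.
2. In validate: `int('12.5')` raises ValueError; `except ValueError` catches it → returns 5.
3. In fetch: `value = validate()` → value = 5. No exception reaches fetch.
4. `except Exception` is skipped; fetch returns 5.
5. value = 5.
Result: 5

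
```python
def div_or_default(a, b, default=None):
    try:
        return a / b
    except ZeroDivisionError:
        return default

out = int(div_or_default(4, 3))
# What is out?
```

Step-by-step execution trace:
1. `div_or_default(4, 3)` enters try: `return 4 / 3` → returns 1.3333333333333333. No exception raised.
2. `except ZeroDivisionError` is skipped.
3. `int(1.3333333333333333)` → 1 → out = 1.
Result: 1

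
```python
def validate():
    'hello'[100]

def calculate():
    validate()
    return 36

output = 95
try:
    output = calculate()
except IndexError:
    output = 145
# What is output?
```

Step-by-step execution trace:
1. output starts at 95.
2. try: `calculate()` calls `validate()`.
3. `validate()` evaluates `'hello'[100]`, which raises IndexError; it propagates through calculate (uncaught).
4. `return 36` in calculate is not reached; the assignment to output does not complete.
5. `except IndexError` matches → output = 145.
Result: 145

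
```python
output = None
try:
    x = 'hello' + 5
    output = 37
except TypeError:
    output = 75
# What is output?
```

Step-by-step execution trace:
1. `x = 'hello' + 5` raises TypeError.
2. `output = 37` is not reached.
3. `except TypeError` matches → output = 75.
Result: 75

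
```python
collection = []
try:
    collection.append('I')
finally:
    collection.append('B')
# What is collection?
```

Step-by-step execution trace:
1. try: `collection.append('I')` → collection = ['I'].
2. The try body completes without raising.
3. finally always runs: `collection.append('B')` → collection = ['I', 'B'].
Result: ['I', 'B']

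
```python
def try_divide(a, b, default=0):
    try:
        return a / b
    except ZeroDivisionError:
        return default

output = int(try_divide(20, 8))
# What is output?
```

Step-by-step execution trace:
1. `try_divide(20, 8)` enters try: `return 20 / 8` → returns 2.5. No exception raised.
2. `except ZeroDivisionError` is skipped.
3. `int(2.5)` → 2 → output = 2.
Result: 2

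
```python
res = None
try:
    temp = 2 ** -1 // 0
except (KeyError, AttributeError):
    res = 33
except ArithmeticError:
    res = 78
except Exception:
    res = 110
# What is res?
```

Step-by-step execution trace:
1. `temp = 2 ** -1 // 0` raises ZeroDivisionError.
2. `except (KeyError, AttributeError)` does not match ZeroDivisionError; skipped.
3. `except ArithmeticError` matches (ZeroDivisionError is a subclass of ArithmeticError) → res = 78.
4. `except Exception` is not reached.
Result: 78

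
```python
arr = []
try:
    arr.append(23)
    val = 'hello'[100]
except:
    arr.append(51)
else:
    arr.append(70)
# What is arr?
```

Step-by-step execution trace:
1. try: `arr.append(23)` → arr = [23].
2. `val = 'hello'[100]` raises IndexError.
3. bare `except` matches → `arr.append(51)` → arr = [23, 51].
4. `else` is skipped (an exception was raised).
Result: [23, 51]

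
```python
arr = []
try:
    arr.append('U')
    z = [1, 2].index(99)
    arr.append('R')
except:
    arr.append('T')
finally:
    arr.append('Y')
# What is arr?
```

Step-by-step execution trace:
1. try: `arr.append('U')` → arr = ['U'].
2. `z = [1, 2].index(99)` raises ValueError; `arr.append('R')` is not reached.
3. bare `except` matches → `arr.append('T')` → arr = ['U', 'T'].
4. finally always runs: `arr.append('Y')` → arr = ['U', 'T', 'Y'].
Result: ['U', 'T', 'Y']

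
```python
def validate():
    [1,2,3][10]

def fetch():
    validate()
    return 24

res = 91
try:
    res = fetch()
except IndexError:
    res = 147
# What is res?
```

Step-by-step execution trace:
1. res starts at 91.
2. try: `fetch()` calls `validate()`.
3. `validate()` evaluates `[1,2,3][10]`, which raises IndexError; it propagates through fetch (uncaught).
4. `return 24` in fetch is not reached; the assignment to res does not complete.
5. `except IndexError` matches → res = 147.
Result: 147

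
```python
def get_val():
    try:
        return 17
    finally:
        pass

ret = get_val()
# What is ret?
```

Step-by-step execution trace:
1. `get_val()` enters try: `return 17` sets pending return value 17.
2. Before returning, `finally: pass` runs (no effect).
3. get_val() returns 17 → ret = 17.
Result: 17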